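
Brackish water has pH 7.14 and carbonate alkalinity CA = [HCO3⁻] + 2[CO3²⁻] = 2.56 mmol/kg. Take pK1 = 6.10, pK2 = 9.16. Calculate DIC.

DIC = 2.77 mmol/kg

CA = [HCO3⁻] + 2[CO3²⁻] = (α₁ + 2α₂)·DIC
At pH 7.14: [H⁺]/K1 = 10^-1.04 = 0.091201, K2/[H⁺] = 10^-2.02 = 0.0095499
α₁ = 1/(1 + 0.091201 + 0.0095499) = 1/1.1008 = 0.9085; α₂ = α₁·K2/[H⁺] = 0.008676
α₁ + 2α₂ = 0.9258
DIC = CA / (α₁ + 2α₂) = 2.56 / 0.9258 = 2.77 mmol/kg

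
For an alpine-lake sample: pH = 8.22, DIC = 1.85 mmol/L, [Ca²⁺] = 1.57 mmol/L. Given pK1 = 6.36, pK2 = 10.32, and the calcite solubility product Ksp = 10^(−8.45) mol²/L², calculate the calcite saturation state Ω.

α₂ = 1 / (1 + [H⁺]/K2 + [H⁺]²/(K1K2)) = 1 / (1 + 10^+2.10 + 10^+0.24)
   = 1 / (1 + 125.89 + 1.7378) = 1/128.63 = 0.007774
[CO3²⁻] = α₂ × DIC = 0.007774 × 1.85 = 0.01438 mmol/L = 14.38 μmol/L
Ksp = 10^(−8.45) = 3.548×10^-9
Ω = [Ca²⁺][CO3²⁻]/Ksp = (1.57×10^-3)(1.438×10^-5) / 3.548×10^-9 = 6.36

Ω = 6.36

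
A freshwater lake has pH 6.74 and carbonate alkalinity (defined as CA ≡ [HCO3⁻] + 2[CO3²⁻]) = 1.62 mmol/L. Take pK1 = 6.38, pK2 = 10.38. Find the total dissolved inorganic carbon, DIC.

DIC = 2.33 mmol/L

CA = [HCO3⁻] + 2[CO3²⁻] = (α₁ + 2α₂)·DIC
At pH 6.74: [H⁺]/K1 = 10^-0.36 = 0.43652, K2/[H⁺] = 10^-3.64 = 0.00022909
α₁ = 1/(1 + 0.43652 + 0.00022909) = 1/1.4367 = 0.6960; α₂ = α₁·K2/[H⁺] = 0.0001594
α₁ + 2α₂ = 0.6963
DIC = CA / (α₁ + 2α₂) = 1.62 / 0.6963 = 2.33 mmol/L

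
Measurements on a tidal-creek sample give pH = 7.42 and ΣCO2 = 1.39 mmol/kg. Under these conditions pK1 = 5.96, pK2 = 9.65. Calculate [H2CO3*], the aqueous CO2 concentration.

α₀ = 1 / (1 + K1/[H⁺] + K1K2/[H⁺]²) = 1 / (1 + 10^+1.46 + 10^-0.77)
   = 1 / (1 + 28.840 + 0.16982) = 1/30.010 = 0.03332
[CO2*] = α₀ × DIC = 0.03332 × 1.39 = 0.0463 mmol/kg

[CO2*] = 0.0463 mmol/kg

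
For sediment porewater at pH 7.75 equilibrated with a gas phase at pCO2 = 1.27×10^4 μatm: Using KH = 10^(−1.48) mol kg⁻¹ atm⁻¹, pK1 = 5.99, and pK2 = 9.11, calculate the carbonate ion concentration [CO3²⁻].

[CO3²⁻] = 1.06 mmol/kg

[CO2*] = KH · pCO2 = 10^(−1.48) × 1.27×10^4×10^-6 = 4.205×10^-4 mol/kg
α₀ = 1/(1 + K1/[H⁺] + K1K2/[H⁺]²) = 1/(1 + 10^+1.76 + 10^+0.40) = 0.01638
DIC = [CO2*]/α₀ = 4.205×10^-4 / 0.01638 = 25.68 mmol/kg
[CO3²⁻] = α₂·DIC; α₂ = 0.04114, so [CO3²⁻] = 0.04114 × 25.68 = 1.06 mmol/kg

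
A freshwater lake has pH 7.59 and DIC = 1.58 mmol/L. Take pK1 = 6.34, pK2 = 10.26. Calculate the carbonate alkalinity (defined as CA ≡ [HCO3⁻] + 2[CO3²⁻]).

CA = [HCO3⁻] + 2[CO3²⁻] = (α₁ + 2α₂)·DIC
At pH 7.59: [H⁺]/K1 = 10^-1.25 = 0.056234, K2/[H⁺] = 10^-2.67 = 0.0021380
α₁ = 1/(1 + 0.056234 + 0.0021380) = 1/1.0584 = 0.9448; α₂ = α₁·K2/[H⁺] = 0.002020
α₁ + 2α₂ = 0.9489
CA = 0.9489 × 1.58 = 1.50 mmol/L

CA = 1.50 mmol/L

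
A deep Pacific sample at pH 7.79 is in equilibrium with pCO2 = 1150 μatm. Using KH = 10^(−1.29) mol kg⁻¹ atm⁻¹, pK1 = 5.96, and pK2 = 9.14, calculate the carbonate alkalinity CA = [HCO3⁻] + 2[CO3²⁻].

CA = 4.34 mmol/kg

[CO2*] = KH · pCO2 = 10^(−1.29) × 1150×10^-6 = 5.898×10^-5 mol/kg
α₀ = 1/(1 + K1/[H⁺] + K1K2/[H⁺]²) = 1/(1 + 10^+1.83 + 10^+0.48) = 0.01396
DIC = [CO2*]/α₀ = 5.898×10^-5 / 0.01396 = 4.225 mmol/kg
CA = (α₁ + 2α₂)·DIC = (0.9439 + 2×0.04216) × 4.225 = 4.34 mmol/kg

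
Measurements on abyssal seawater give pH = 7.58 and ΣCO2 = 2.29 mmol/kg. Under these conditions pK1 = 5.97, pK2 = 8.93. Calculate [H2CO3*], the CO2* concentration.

[CO2*] = 0.0526 mmol/kg

α₀ = 1 / (1 + K1/[H⁺] + K1K2/[H⁺]²) = 1 / (1 + 10^+1.61 + 10^+0.26)
   = 1 / (1 + 40.738 + 1.8197) = 1/43.558 = 0.02296
[CO2*] = α₀ × DIC = 0.02296 × 2.29 = 0.0526 mmol/kg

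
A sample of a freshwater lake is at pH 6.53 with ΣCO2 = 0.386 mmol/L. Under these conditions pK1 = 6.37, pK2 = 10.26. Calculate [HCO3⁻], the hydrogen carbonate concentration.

[HCO3⁻] = 0.228 mmol/L

α₁ = 1 / (1 + [H⁺]/K1 + K2/[H⁺]) = 1 / (1 + 10^-0.16 + 10^-3.73)
   = 1 / (1 + 0.69183 + 0.00018621) = 1/1.6920 = 0.5910
[HCO3⁻] = α₁ × DIC = 0.5910 × 0.386 = 0.228 mmol/L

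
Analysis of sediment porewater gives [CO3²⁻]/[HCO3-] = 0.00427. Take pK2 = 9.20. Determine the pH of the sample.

pH = 6.83

From K2 = [H⁺][CO3²⁻]/[HCO3-]:  pH = pK2 + log₁₀([CO3²⁻]/[HCO3-])
log₁₀(0.00427) = -2.370
pH = 9.20 + (-2.370) = 6.83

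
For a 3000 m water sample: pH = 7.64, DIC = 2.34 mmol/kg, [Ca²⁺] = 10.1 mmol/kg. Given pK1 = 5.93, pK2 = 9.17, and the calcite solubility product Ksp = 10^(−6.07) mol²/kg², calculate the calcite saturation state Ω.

Ω = 0.781

α₂ = 1 / (1 + [H⁺]/K2 + [H⁺]²/(K1K2)) = 1 / (1 + 10^+1.53 + 10^-0.18)
   = 1 / (1 + 33.884 + 0.66069) = 1/35.545 = 0.02813
[CO3²⁻] = α₂ × DIC = 0.02813 × 2.34 = 0.06583 mmol/kg
Ksp = 10^(−6.07) = 8.511×10^-7
Ω = [Ca²⁺][CO3²⁻]/Ksp = (10.1×10^-3)(6.583×10^-5) / 8.511×10^-7 = 0.781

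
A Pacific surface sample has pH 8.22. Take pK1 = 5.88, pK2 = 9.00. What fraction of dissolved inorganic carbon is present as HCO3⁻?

α₁ = 1 / (1 + [H⁺]/K1 + K2/[H⁺]) = 1 / (1 + 10^-2.34 + 10^-0.78)
   = 1 / (1 + 0.0045709 + 0.16596) = 1/1.1705 = 0.8543

α₁ = 0.854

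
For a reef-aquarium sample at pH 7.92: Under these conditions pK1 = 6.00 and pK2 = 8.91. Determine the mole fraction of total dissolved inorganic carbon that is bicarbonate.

α₁ = 0.897

α₁ = 1 / (1 + [H⁺]/K1 + K2/[H⁺]) = 1 / (1 + 10^-1.92 + 10^-0.99)
   = 1 / (1 + 0.012023 + 0.10233) = 1/1.1144 = 0.8974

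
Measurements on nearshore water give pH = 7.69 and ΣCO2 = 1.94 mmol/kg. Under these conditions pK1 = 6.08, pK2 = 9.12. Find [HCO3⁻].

α₁ = 1 / (1 + [H⁺]/K1 + K2/[H⁺]) = 1 / (1 + 10^-1.61 + 10^-1.43)
   = 1 / (1 + 0.024547 + 0.037154) = 1/1.0617 = 0.9419
[HCO3⁻] = α₁ × DIC = 0.9419 × 1.94 = 1.83 mmol/kg

[HCO3⁻] = 1.83 mmol/kg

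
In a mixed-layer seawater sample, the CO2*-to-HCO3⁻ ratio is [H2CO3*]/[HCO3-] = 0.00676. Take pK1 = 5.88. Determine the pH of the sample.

From K1 = [H⁺][HCO3-]/[H2CO3*]:  pH = pK1 − log₁₀([H2CO3*]/[HCO3-])
log₁₀(0.00676) = -2.170
pH = 5.88 − (-2.170) = 8.05

pH = 8.05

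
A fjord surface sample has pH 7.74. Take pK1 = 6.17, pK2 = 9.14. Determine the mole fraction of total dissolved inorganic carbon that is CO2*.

α₀ = 1 / (1 + K1/[H⁺] + K1K2/[H⁺]²) = 1 / (1 + 10^+1.57 + 10^+0.17)
   = 1 / (1 + 37.154 + 1.4791) = 1/39.633 = 0.02523

α₀ = 0.0252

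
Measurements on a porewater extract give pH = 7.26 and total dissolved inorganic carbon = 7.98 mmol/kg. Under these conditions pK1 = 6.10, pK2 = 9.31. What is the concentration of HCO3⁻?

α₁ = 1 / (1 + [H⁺]/K1 + K2/[H⁺]) = 1 / (1 + 10^-1.16 + 10^-2.05)
   = 1 / (1 + 0.069183 + 0.0089125) = 1/1.0781 = 0.9276
[HCO3⁻] = α₁ × DIC = 0.9276 × 7.98 = 7.40 mmol/kg

[HCO3⁻] = 7.40 mmol/kg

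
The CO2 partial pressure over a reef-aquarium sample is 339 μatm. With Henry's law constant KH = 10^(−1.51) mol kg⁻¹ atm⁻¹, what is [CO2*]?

KH = 10^(−1.51) = 3.090×10^-2 mol kg⁻¹ atm⁻¹
[CO2*] = KH · pCO2 = 3.090×10^-2 × 339×10^-6 atm = 1.05×10^-5 mol/kg

[CO2*] = 10.5 μmol/kg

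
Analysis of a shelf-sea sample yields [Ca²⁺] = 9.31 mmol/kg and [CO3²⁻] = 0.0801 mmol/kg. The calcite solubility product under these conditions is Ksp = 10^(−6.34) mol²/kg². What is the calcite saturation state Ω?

Ω = 1.63

Ksp = 10^(−6.34) = 4.571×10^-7
Ω = [Ca²⁺][CO3²⁻]/Ksp = (9.31×10^-3)(0.0801×10^-3) / 4.571×10^-7 = 1.63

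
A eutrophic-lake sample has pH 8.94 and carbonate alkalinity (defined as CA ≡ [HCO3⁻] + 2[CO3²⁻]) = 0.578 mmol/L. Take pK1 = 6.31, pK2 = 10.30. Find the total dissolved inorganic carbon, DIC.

CA = [HCO3⁻] + 2[CO3²⁻] = (α₁ + 2α₂)·DIC
At pH 8.94: [H⁺]/K1 = 10^-2.63 = 0.0023442, K2/[H⁺] = 10^-1.36 = 0.043652
α₁ = 1/(1 + 0.0023442 + 0.043652) = 1/1.0460 = 0.9560; α₂ = α₁·K2/[H⁺] = 0.04173
α₁ + 2α₂ = 1.0395
DIC = CA / (α₁ + 2α₂) = 0.578 / 1.0395 = 0.556 mmol/L

DIC = 0.556 mmol/L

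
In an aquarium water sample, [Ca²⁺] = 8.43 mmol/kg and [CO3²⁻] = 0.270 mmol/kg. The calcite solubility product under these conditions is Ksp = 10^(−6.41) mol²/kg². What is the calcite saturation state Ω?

Ω = 5.85

Ksp = 10^(−6.41) = 3.890×10^-7
Ω = [Ca²⁺][CO3²⁻]/Ksp = (8.43×10^-3)(0.270×10^-3) / 3.890×10^-7 = 5.85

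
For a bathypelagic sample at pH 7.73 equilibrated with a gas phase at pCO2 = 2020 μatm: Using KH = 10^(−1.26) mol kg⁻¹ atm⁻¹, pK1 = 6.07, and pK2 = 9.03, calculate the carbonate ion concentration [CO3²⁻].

[CO2*] = KH · pCO2 = 10^(−1.26) × 2020×10^-6 = 1.110×10^-4 mol/kg
α₀ = 1/(1 + K1/[H⁺] + K1K2/[H⁺]²) = 1/(1 + 10^+1.66 + 10^+0.36) = 0.02041
DIC = [CO2*]/α₀ = 1.110×10^-4 / 0.02041 = 5.439 mmol/kg
[CO3²⁻] = α₂·DIC; α₂ = 0.04675, so [CO3²⁻] = 0.04675 × 5.439 = 0.254 mmol/kg

[CO3²⁻] = 0.254 mmol/kg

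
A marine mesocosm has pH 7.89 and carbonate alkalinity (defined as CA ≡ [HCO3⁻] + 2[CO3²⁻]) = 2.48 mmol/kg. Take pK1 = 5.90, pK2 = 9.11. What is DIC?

CA = [HCO3⁻] + 2[CO3²⁻] = (α₁ + 2α₂)·DIC
At pH 7.89: [H⁺]/K1 = 10^-1.99 = 0.010233, K2/[H⁺] = 10^-1.22 = 0.060256
α₁ = 1/(1 + 0.010233 + 0.060256) = 1/1.0705 = 0.9342; α₂ = α₁·K2/[H⁺] = 0.05629
α₁ + 2α₂ = 1.0467
DIC = CA / (α₁ + 2α₂) = 2.48 / 1.0467 = 2.37 mmol/kg

DIC = 2.37 mmol/kg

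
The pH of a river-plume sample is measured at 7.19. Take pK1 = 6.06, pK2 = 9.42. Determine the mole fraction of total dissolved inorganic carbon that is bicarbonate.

α₁ = 1 / (1 + [H⁺]/K1 + K2/[H⁺]) = 1 / (1 + 10^-1.13 + 10^-2.23)
   = 1 / (1 + 0.074131 + 0.0058884) = 1/1.0800 = 0.9259

α₁ = 0.926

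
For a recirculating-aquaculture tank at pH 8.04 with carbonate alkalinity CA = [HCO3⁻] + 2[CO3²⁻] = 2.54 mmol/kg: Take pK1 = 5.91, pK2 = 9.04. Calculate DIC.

DIC = 2.34 mmol/kg

CA = [HCO3⁻] + 2[CO3²⁻] = (α₁ + 2α₂)·DIC
At pH 8.04: [H⁺]/K1 = 10^-2.13 = 0.0074131, K2/[H⁺] = 10^-1.00 = 0.10000
α₁ = 1/(1 + 0.0074131 + 0.10000) = 1/1.1074 = 0.9030; α₂ = α₁·K2/[H⁺] = 0.09030
α₁ + 2α₂ = 1.0836
DIC = CA / (α₁ + 2α₂) = 2.54 / 1.0836 = 2.34 mmol/kg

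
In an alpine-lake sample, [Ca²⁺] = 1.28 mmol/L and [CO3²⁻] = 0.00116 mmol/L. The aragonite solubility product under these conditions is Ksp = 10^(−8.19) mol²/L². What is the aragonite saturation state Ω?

Ksp = 10^(−8.19) = 6.457×10^-9
Ω = [Ca²⁺][CO3²⁻]/Ksp = (1.28×10^-3)(0.00116×10^-3) / 6.457×10^-9 = 0.230

Ω = 0.230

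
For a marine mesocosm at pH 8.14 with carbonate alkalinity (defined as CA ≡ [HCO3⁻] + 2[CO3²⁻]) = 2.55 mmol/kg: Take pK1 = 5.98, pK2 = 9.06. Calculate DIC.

CA = [HCO3⁻] + 2[CO3²⁻] = (α₁ + 2α₂)·DIC
At pH 8.14: [H⁺]/K1 = 10^-2.16 = 0.0069183, K2/[H⁺] = 10^-0.92 = 0.12023
α₁ = 1/(1 + 0.0069183 + 0.12023) = 1/1.1271 = 0.8872; α₂ = α₁·K2/[H⁺] = 0.1067
α₁ + 2α₂ = 1.1005
DIC = CA / (α₁ + 2α₂) = 2.55 / 1.1005 = 2.32 mmol/kg

DIC = 2.32 mmol/kg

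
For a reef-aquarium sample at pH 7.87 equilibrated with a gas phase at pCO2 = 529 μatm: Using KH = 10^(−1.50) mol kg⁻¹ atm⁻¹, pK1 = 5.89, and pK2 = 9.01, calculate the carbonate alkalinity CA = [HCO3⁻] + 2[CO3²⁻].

CA = 1.83 mmol/kg

[CO2*] = KH · pCO2 = 10^(−1.50) × 529×10^-6 = 1.673×10^-5 mol/kg
α₀ = 1/(1 + K1/[H⁺] + K1K2/[H⁺]²) = 1/(1 + 10^+1.98 + 10^+0.84) = 0.009670
DIC = [CO2*]/α₀ = 1.673×10^-5 / 0.009670 = 1.730 mmol/kg
CA = (α₁ + 2α₂)·DIC = (0.9234 + 2×0.06690) × 1.730 = 1.83 mmol/kg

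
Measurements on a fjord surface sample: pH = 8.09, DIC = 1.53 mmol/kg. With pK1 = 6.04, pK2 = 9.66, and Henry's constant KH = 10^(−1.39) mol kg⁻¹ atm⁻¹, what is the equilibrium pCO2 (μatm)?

α₀ = 1 / (1 + K1/[H⁺] + K1K2/[H⁺]²) = 1 / (1 + 10^+2.05 + 10^+0.48)
   = 1 / (1 + 112.20 + 3.0200) = 1/116.22 = 0.008604
[CO2*] = α₀ × DIC = 0.008604 × 1.53 = 0.01316 mmol/kg = 13.16 μmol/kg
pCO2 = [CO2*]/KH = 1.316×10^-5 / 4.074×10^-2 = 323 μatm

pCO2 = 323 μatm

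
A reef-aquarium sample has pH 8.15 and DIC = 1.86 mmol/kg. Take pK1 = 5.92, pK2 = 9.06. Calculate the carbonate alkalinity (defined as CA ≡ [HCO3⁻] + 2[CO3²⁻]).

CA = [HCO3⁻] + 2[CO3²⁻] = (α₁ + 2α₂)·DIC
At pH 8.15: [H⁺]/K1 = 10^-2.23 = 0.0058884, K2/[H⁺] = 10^-0.91 = 0.12303
α₁ = 1/(1 + 0.0058884 + 0.12303) = 1/1.1289 = 0.8858; α₂ = α₁·K2/[H⁺] = 0.1090
α₁ + 2α₂ = 1.1038
CA = 1.1038 × 1.86 = 2.05 mmol/kg

CA = 2.05 mmol/kg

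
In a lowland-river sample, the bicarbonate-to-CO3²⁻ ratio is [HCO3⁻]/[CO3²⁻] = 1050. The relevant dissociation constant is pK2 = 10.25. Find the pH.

pH = 7.23

From K2 = [H⁺][CO3²⁻]/[HCO3⁻]:  pH = pK2 − log₁₀([HCO3⁻]/[CO3²⁻])
log₁₀(1050) = +3.021
pH = 10.25 − (+3.021) = 7.23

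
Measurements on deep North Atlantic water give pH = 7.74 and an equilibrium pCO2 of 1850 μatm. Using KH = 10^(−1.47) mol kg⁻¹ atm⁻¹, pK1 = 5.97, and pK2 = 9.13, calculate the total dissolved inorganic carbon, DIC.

DIC = 3.90 mmol/kg

[CO2*] = KH · pCO2 = 10^(−1.47) × 1850×10^-6 = 6.269×10^-5 mol/kg
α₀ = 1/(1 + K1/[H⁺] + K1K2/[H⁺]²) = 1/(1 + 10^+1.77 + 10^+0.38) = 0.01606
DIC = [CO2*]/α₀ = 6.269×10^-5 / 0.01606 = 3.90 mmol/kg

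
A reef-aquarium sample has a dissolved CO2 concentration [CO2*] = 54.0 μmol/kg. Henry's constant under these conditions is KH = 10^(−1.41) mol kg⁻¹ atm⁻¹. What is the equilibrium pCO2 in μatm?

pCO2 = 1390 μatm

KH = 10^(−1.41) = 3.890×10^-2 mol kg⁻¹ atm⁻¹
pCO2 = [CO2*]/KH = 54.0×10^-6 / 3.890×10^-2 = 1.39×10^-3 atm = 1390 μatm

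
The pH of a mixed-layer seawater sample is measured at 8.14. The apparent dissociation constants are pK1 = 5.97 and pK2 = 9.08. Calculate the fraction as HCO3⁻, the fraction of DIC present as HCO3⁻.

α₁ = 0.892

α₁ = 1 / (1 + [H⁺]/K1 + K2/[H⁺]) = 1 / (1 + 10^-2.17 + 10^-0.94)
   = 1 / (1 + 0.0067608 + 0.11482) = 1/1.1216 = 0.8916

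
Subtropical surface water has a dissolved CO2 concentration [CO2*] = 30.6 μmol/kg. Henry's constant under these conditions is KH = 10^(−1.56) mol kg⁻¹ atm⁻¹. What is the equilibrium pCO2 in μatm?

KH = 10^(−1.56) = 2.754×10^-2 mol kg⁻¹ atm⁻¹
pCO2 = [CO2*]/KH = 30.6×10^-6 / 2.754×10^-2 = 1.11×10^-3 atm = 1110 μatm

pCO2 = 1110 μatm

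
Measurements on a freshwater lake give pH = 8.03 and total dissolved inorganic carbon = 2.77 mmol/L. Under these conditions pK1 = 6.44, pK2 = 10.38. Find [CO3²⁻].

[CO3²⁻] = 12.0 μmol/L

α₂ = 1 / (1 + [H⁺]/K2 + [H⁺]²/(K1K2)) = 1 / (1 + 10^+2.35 + 10^+0.76)
   = 1 / (1 + 223.87 + 5.7544) = 1/230.63 = 0.004336
[CO3²⁻] = α₂ × DIC = 0.004336 × 2.77 = 0.0120 mmol/L = 12.0 μmol/L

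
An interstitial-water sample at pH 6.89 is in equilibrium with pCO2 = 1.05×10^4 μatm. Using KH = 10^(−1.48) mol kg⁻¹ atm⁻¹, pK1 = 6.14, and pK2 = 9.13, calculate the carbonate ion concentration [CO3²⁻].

[CO2*] = KH · pCO2 = 10^(−1.48) × 1.05×10^4×10^-6 = 3.477×10^-4 mol/kg
α₀ = 1/(1 + K1/[H⁺] + K1K2/[H⁺]²) = 1/(1 + 10^+0.75 + 10^-1.49) = 0.1502
DIC = [CO2*]/α₀ = 3.477×10^-4 / 0.1502 = 2.314 mmol/kg
[CO3²⁻] = α₂·DIC; α₂ = 0.004862, so [CO3²⁻] = 0.004862 × 2.314 = 0.0113 mmol/kg = 11.3 μmol/kg

[CO3²⁻] = 11.3 μmol/kg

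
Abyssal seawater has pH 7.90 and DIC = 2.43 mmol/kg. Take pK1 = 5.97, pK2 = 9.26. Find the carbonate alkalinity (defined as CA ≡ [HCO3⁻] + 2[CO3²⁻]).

CA = [HCO3⁻] + 2[CO3²⁻] = (α₁ + 2α₂)·DIC
At pH 7.90: [H⁺]/K1 = 10^-1.93 = 0.011749, K2/[H⁺] = 10^-1.36 = 0.043652
α₁ = 1/(1 + 0.011749 + 0.043652) = 1/1.0554 = 0.9475; α₂ = α₁·K2/[H⁺] = 0.04136
α₁ + 2α₂ = 1.0302
CA = 1.0302 × 2.43 = 2.50 mmol/kg

CA = 2.50 mmol/kg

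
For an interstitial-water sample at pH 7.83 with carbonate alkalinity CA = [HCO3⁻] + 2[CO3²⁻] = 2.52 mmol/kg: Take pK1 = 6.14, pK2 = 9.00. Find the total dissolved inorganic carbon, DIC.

CA = [HCO3⁻] + 2[CO3²⁻] = (α₁ + 2α₂)·DIC
At pH 7.83: [H⁺]/K1 = 10^-1.69 = 0.020417, K2/[H⁺] = 10^-1.17 = 0.067608
α₁ = 1/(1 + 0.020417 + 0.067608) = 1/1.0880 = 0.9191; α₂ = α₁·K2/[H⁺] = 0.06214
α₁ + 2α₂ = 1.0434
DIC = CA / (α₁ + 2α₂) = 2.52 / 1.0434 = 2.42 mmol/kg

DIC = 2.42 mmol/kg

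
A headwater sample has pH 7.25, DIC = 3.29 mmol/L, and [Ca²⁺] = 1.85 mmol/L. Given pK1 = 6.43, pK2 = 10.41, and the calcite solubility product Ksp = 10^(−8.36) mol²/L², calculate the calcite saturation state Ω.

Ω = 0.837

α₂ = 1 / (1 + [H⁺]/K2 + [H⁺]²/(K1K2)) = 1 / (1 + 10^+3.16 + 10^+2.34)
   = 1 / (1 + 1445.4 + 218.78) = 1/1665.2 = 0.0006005
[CO3²⁻] = α₂ × DIC = 0.0006005 × 3.29 = 0.001976 mmol/L = 1.976 μmol/L
Ksp = 10^(−8.36) = 4.365×10^-9
Ω = [Ca²⁺][CO3²⁻]/Ksp = (1.85×10^-3)(1.976×10^-6) / 4.365×10^-9 = 0.837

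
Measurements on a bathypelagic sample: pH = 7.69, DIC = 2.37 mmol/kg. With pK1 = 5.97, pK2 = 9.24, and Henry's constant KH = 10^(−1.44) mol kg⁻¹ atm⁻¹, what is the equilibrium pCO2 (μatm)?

pCO2 = 1190 μatm

α₀ = 1 / (1 + K1/[H⁺] + K1K2/[H⁺]²) = 1 / (1 + 10^+1.72 + 10^+0.17)
   = 1 / (1 + 52.481 + 1.4791) = 1/54.960 = 0.01820
[CO2*] = α₀ × DIC = 0.01820 × 2.37 = 0.04312 mmol/kg
pCO2 = [CO2*]/KH = 4.312×10^-5 / 3.631×10^-2 = 1190 μatm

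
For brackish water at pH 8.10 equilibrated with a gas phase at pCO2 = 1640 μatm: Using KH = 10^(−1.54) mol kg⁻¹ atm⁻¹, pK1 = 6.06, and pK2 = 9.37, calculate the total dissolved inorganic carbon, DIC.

[CO2*] = KH · pCO2 = 10^(−1.54) × 1640×10^-6 = 4.730×10^-5 mol/kg
α₀ = 1/(1 + K1/[H⁺] + K1K2/[H⁺]²) = 1/(1 + 10^+2.04 + 10^+0.77) = 0.008581
DIC = [CO2*]/α₀ = 4.730×10^-5 / 0.008581 = 5.51 mmol/kg

DIC = 5.51 mmol/kg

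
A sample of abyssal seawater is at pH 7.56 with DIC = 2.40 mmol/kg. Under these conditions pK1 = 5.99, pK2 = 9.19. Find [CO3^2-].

α₂ = 1 / (1 + [H⁺]/K2 + [H⁺]²/(K1K2)) = 1 / (1 + 10^+1.63 + 10^+0.06)
   = 1 / (1 + 42.658 + 1.1482) = 1/44.806 = 0.02232
[CO3²⁻] = α₂ × DIC = 0.02232 × 2.40 = 0.0536 mmol/kg

[CO3²⁻] = 0.0536 mmol/kg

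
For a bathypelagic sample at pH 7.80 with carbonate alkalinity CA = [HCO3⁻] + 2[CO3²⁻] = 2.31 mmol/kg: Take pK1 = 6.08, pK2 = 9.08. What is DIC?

CA = [HCO3⁻] + 2[CO3²⁻] = (α₁ + 2α₂)·DIC
At pH 7.80: [H⁺]/K1 = 10^-1.72 = 0.019055, K2/[H⁺] = 10^-1.28 = 0.052481
α₁ = 1/(1 + 0.019055 + 0.052481) = 1/1.0715 = 0.9332; α₂ = α₁·K2/[H⁺] = 0.04898
α₁ + 2α₂ = 1.0312
DIC = CA / (α₁ + 2α₂) = 2.31 / 1.0312 = 2.24 mmol/kg

DIC = 2.24 mmol/kg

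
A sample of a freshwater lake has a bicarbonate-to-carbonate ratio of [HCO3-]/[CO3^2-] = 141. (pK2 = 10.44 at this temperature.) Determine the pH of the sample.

From K2 = [H⁺][CO3^2-]/[HCO3-]:  pH = pK2 − log₁₀([HCO3-]/[CO3^2-])
log₁₀(141) = +2.149
pH = 10.44 − (+2.149) = 8.29

pH = 8.29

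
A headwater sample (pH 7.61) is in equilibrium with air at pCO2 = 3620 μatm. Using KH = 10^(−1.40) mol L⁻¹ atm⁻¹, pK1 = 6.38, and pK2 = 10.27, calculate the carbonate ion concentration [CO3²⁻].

[CO2*] = KH · pCO2 = 10^(−1.40) × 3620×10^-6 = 1.441×10^-4 mol/L
α₀ = 1/(1 + K1/[H⁺] + K1K2/[H⁺]²) = 1/(1 + 10^+1.23 + 10^-1.43) = 0.05550
DIC = [CO2*]/α₀ = 1.441×10^-4 / 0.05550 = 2.597 mmol/L
[CO3²⁻] = α₂·DIC; α₂ = 0.002062, so [CO3²⁻] = 0.002062 × 2.597 = 0.00535 mmol/L = 5.35 μmol/L

[CO3²⁻] = 5.35 μmol/L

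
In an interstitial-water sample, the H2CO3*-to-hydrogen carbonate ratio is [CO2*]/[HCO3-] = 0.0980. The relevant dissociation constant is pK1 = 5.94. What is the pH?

pH = 6.95

From K1 = [H⁺][HCO3-]/[CO2*]:  pH = pK1 − log₁₀([CO2*]/[HCO3-])
log₁₀(0.0980) = -1.009
pH = 5.94 − (-1.009) = 6.95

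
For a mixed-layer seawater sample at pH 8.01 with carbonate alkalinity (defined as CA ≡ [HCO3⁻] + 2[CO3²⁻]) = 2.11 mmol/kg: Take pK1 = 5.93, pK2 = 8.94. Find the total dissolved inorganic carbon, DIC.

CA = [HCO3⁻] + 2[CO3²⁻] = (α₁ + 2α₂)·DIC
At pH 8.01: [H⁺]/K1 = 10^-2.08 = 0.0083176, K2/[H⁺] = 10^-0.93 = 0.11749
α₁ = 1/(1 + 0.0083176 + 0.11749) = 1/1.1258 = 0.8883; α₂ = α₁·K2/[H⁺] = 0.1044
α₁ + 2α₂ = 1.0970
DIC = CA / (α₁ + 2α₂) = 2.11 / 1.0970 = 1.92 mmol/kg

DIC = 1.92 mmol/kg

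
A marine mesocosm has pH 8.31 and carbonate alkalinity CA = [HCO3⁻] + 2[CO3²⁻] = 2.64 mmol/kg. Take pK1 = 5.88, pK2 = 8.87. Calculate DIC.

CA = [HCO3⁻] + 2[CO3²⁻] = (α₁ + 2α₂)·DIC
At pH 8.31: [H⁺]/K1 = 10^-2.43 = 0.0037154, K2/[H⁺] = 10^-0.56 = 0.27542
α₁ = 1/(1 + 0.0037154 + 0.27542) = 1/1.2791 = 0.7818; α₂ = α₁·K2/[H⁺] = 0.2153
α₁ + 2α₂ = 1.2124
DIC = CA / (α₁ + 2α₂) = 2.64 / 1.2124 = 2.18 mmol/kg

DIC = 2.18 mmol/kg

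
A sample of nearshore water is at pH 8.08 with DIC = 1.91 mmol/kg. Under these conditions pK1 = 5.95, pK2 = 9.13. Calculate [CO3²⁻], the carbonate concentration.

[CO3²⁻] = 0.155 mmol/kg

α₂ = 1 / (1 + [H⁺]/K2 + [H⁺]²/(K1K2)) = 1 / (1 + 10^+1.05 + 10^-1.08)
   = 1 / (1 + 11.220 + 0.083176) = 1/12.303 = 0.08128
[CO3²⁻] = α₂ × DIC = 0.08128 × 1.91 = 0.155 mmol/kg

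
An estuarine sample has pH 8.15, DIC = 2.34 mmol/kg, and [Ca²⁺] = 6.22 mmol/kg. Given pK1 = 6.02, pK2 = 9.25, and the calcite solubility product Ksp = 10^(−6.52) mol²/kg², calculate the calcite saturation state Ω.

Ω = 3.52

α₂ = 1 / (1 + [H⁺]/K2 + [H⁺]²/(K1K2)) = 1 / (1 + 10^+1.10 + 10^-1.03)
   = 1 / (1 + 12.589 + 0.093325) = 1/13.683 = 0.07309
[CO3²⁻] = α₂ × DIC = 0.07309 × 2.34 = 0.1710 mmol/kg
Ksp = 10^(−6.52) = 3.020×10^-7
Ω = [Ca²⁺][CO3²⁻]/Ksp = (6.22×10^-3)(1.710×10^-4) / 3.020×10^-7 = 3.52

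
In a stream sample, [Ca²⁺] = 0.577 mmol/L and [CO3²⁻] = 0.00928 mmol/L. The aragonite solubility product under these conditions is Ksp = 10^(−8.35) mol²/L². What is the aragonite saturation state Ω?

Ω = 1.20

Ksp = 10^(−8.35) = 4.467×10^-9
Ω = [Ca²⁺][CO3²⁻]/Ksp = (0.577×10^-3)(0.00928×10^-3) / 4.467×10^-9 = 1.20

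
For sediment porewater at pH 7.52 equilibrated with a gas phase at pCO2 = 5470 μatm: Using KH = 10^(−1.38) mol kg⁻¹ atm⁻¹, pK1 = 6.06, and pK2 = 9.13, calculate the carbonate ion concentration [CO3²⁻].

[CO2*] = KH · pCO2 = 10^(−1.38) × 5470×10^-6 = 2.280×10^-4 mol/kg
α₀ = 1/(1 + K1/[H⁺] + K1K2/[H⁺]²) = 1/(1 + 10^+1.46 + 10^-0.15) = 0.03274
DIC = [CO2*]/α₀ = 2.280×10^-4 / 0.03274 = 6.966 mmol/kg
[CO3²⁻] = α₂·DIC; α₂ = 0.02317, so [CO3²⁻] = 0.02317 × 6.966 = 0.161 mmol/kg

[CO3²⁻] = 0.161 mmol/kg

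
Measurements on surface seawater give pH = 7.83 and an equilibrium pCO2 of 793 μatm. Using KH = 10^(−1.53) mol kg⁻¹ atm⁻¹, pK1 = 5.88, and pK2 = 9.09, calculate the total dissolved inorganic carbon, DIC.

[CO2*] = KH · pCO2 = 10^(−1.53) × 793×10^-6 = 2.340×10^-5 mol/kg
α₀ = 1/(1 + K1/[H⁺] + K1K2/[H⁺]²) = 1/(1 + 10^+1.95 + 10^+0.69) = 0.01052
DIC = [CO2*]/α₀ = 2.340×10^-5 / 0.01052 = 2.22 mmol/kg

DIC = 2.22 mmol/kg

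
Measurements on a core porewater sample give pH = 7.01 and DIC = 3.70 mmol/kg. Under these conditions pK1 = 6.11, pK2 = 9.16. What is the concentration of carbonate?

α₂ = 1 / (1 + [H⁺]/K2 + [H⁺]²/(K1K2)) = 1 / (1 + 10^+2.15 + 10^+1.25)
   = 1 / (1 + 141.25 + 17.783) = 1/160.04 = 0.006249
[CO3²⁻] = α₂ × DIC = 0.006249 × 3.70 = 0.0231 mmol/kg

[CO3²⁻] = 0.0231 mmol/kg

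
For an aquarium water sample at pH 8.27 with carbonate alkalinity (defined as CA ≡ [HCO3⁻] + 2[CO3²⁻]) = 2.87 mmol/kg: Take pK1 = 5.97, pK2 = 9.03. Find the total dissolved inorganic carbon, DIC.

DIC = 2.51 mmol/kg

CA = [HCO3⁻] + 2[CO3²⁻] = (α₁ + 2α₂)·DIC
At pH 8.27: [H⁺]/K1 = 10^-2.30 = 0.0050119, K2/[H⁺] = 10^-0.76 = 0.17378
α₁ = 1/(1 + 0.0050119 + 0.17378) = 1/1.1788 = 0.8483; α₂ = α₁·K2/[H⁺] = 0.1474
α₁ + 2α₂ = 1.1432
DIC = CA / (α₁ + 2α₂) = 2.87 / 1.1432 = 2.51 mmol/kg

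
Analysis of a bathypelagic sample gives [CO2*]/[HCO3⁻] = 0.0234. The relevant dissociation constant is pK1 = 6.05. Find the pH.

pH = 7.68

From K1 = [H⁺][HCO3⁻]/[CO2*]:  pH = pK1 − log₁₀([CO2*]/[HCO3⁻])
log₁₀(0.0234) = -1.631
pH = 6.05 − (-1.631) = 7.68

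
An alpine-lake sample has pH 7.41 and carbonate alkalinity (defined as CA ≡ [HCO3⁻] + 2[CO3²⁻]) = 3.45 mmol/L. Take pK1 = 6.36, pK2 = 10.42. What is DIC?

CA = [HCO3⁻] + 2[CO3²⁻] = (α₁ + 2α₂)·DIC
At pH 7.41: [H⁺]/K1 = 10^-1.05 = 0.089125, K2/[H⁺] = 10^-3.01 = 0.00097724
α₁ = 1/(1 + 0.089125 + 0.00097724) = 1/1.0901 = 0.9173; α₂ = α₁·K2/[H⁺] = 0.0008965
α₁ + 2α₂ = 0.9191
DIC = CA / (α₁ + 2α₂) = 3.45 / 0.9191 = 3.75 mmol/L

DIC = 3.75 mmol/L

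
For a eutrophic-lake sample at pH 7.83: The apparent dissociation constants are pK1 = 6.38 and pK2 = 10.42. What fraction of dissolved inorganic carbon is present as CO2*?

α₀ = 0.0342

α₀ = 1 / (1 + K1/[H⁺] + K1K2/[H⁺]²) = 1 / (1 + 10^+1.45 + 10^-1.14)
   = 1 / (1 + 28.184 + 0.072444) = 1/29.256 = 0.03418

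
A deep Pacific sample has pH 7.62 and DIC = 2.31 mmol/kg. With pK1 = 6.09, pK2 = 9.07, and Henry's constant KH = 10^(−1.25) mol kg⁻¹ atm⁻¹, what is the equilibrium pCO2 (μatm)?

α₀ = 1 / (1 + K1/[H⁺] + K1K2/[H⁺]²) = 1 / (1 + 10^+1.53 + 10^+0.08)
   = 1 / (1 + 33.884 + 1.2023) = 1/36.087 = 0.02771
[CO2*] = α₀ × DIC = 0.02771 × 2.31 = 0.06401 mmol/kg
pCO2 = [CO2*]/KH = 6.401×10^-5 / 5.623×10^-2 = 1140 μatm

pCO2 = 1140 μatm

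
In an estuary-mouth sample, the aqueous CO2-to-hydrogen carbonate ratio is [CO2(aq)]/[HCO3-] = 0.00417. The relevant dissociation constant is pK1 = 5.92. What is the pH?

pH = 8.30

From K1 = [H⁺][HCO3-]/[CO2(aq)]:  pH = pK1 − log₁₀([CO2(aq)]/[HCO3-])
log₁₀(0.00417) = -2.380
pH = 5.92 − (-2.380) = 8.30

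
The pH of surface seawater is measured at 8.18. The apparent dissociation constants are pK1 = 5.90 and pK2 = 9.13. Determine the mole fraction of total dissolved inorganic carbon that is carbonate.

α₂ = 0.100

α₂ = 1 / (1 + [H⁺]/K2 + [H⁺]²/(K1K2)) = 1 / (1 + 10^+0.95 + 10^-1.33)
   = 1 / (1 + 8.9125 + 0.046774) = 1/9.9593 = 0.1004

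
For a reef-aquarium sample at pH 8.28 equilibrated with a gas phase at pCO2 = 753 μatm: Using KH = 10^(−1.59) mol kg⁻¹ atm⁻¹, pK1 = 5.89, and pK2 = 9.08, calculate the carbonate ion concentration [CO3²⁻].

[CO2*] = KH · pCO2 = 10^(−1.59) × 753×10^-6 = 1.936×10^-5 mol/kg
α₀ = 1/(1 + K1/[H⁺] + K1K2/[H⁺]²) = 1/(1 + 10^+2.39 + 10^+1.59) = 0.003504
DIC = [CO2*]/α₀ = 1.936×10^-5 / 0.003504 = 5.523 mmol/kg
[CO3²⁻] = α₂·DIC; α₂ = 0.1363, so [CO3²⁻] = 0.1363 × 5.523 = 0.753 mmol/kg

[CO3²⁻] = 0.753 mmol/kg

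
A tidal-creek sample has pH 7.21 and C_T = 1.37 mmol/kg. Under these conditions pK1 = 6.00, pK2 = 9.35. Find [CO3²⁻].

[CO3²⁻] = 9.29 μmol/kg

α₂ = 1 / (1 + [H⁺]/K2 + [H⁺]²/(K1K2)) = 1 / (1 + 10^+2.14 + 10^+0.93)
   = 1 / (1 + 138.04 + 8.5114) = 1/147.55 = 0.006777
[CO3²⁻] = α₂ × DIC = 0.006777 × 1.37 = 0.00929 mmol/kg = 9.29 μmol/kg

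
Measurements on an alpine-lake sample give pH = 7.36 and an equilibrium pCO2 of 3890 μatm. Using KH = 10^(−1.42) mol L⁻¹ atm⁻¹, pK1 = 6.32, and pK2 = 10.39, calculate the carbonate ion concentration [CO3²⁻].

[CO2*] = KH · pCO2 = 10^(−1.42) × 3890×10^-6 = 1.479×10^-4 mol/L
α₀ = 1/(1 + K1/[H⁺] + K1K2/[H⁺]²) = 1/(1 + 10^+1.04 + 10^-1.99) = 0.08351
DIC = [CO2*]/α₀ = 1.479×10^-4 / 0.08351 = 1.771 mmol/L
[CO3²⁻] = α₂·DIC; α₂ = 0.0008545, so [CO3²⁻] = 0.0008545 × 1.771 = 0.00151 mmol/L = 1.51 μmol/L

[CO3²⁻] = 1.51 μmol/L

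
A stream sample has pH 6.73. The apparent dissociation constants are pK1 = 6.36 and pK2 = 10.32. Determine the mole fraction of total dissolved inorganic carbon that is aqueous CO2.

α₀ = 0.299

α₀ = 1 / (1 + K1/[H⁺] + K1K2/[H⁺]²) = 1 / (1 + 10^+0.37 + 10^-3.22)
   = 1 / (1 + 2.3442 + 0.00060256) = 1/3.3448 = 0.2990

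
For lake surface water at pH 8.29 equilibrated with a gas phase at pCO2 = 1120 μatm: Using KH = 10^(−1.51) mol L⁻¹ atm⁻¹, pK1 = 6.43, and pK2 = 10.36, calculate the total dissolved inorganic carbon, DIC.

DIC = 2.56 mmol/L

[CO2*] = KH · pCO2 = 10^(−1.51) × 1120×10^-6 = 3.461×10^-5 mol/L
α₀ = 1/(1 + K1/[H⁺] + K1K2/[H⁺]²) = 1/(1 + 10^+1.86 + 10^-0.21) = 0.01350
DIC = [CO2*]/α₀ = 3.461×10^-5 / 0.01350 = 2.56 mmol/L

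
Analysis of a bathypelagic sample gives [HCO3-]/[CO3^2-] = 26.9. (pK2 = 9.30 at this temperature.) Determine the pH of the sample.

From K2 = [H⁺][CO3^2-]/[HCO3-]:  pH = pK2 − log₁₀([HCO3-]/[CO3^2-])
log₁₀(26.9) = +1.430
pH = 9.30 − (+1.430) = 7.87

pH = 7.87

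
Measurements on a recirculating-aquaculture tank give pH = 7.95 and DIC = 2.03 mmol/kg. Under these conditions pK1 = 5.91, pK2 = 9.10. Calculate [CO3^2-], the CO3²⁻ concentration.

α₂ = 1 / (1 + [H⁺]/K2 + [H⁺]²/(K1K2)) = 1 / (1 + 10^+1.15 + 10^-0.89)
   = 1 / (1 + 14.125 + 0.12882) = 1/15.254 = 0.06556
[CO3²⁻] = α₂ × DIC = 0.06556 × 2.03 = 0.133 mmol/kg

[CO3²⁻] = 0.133 mmol/kg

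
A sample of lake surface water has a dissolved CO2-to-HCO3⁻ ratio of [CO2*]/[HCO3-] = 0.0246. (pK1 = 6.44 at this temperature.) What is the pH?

pH = 8.05

From K1 = [H⁺][HCO3-]/[CO2*]:  pH = pK1 − log₁₀([CO2*]/[HCO3-])
log₁₀(0.0246) = -1.609
pH = 6.44 − (-1.609) = 8.05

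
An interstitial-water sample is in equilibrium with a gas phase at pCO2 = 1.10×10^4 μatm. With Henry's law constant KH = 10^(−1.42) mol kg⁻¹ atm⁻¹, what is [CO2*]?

KH = 10^(−1.42) = 3.802×10^-2 mol kg⁻¹ atm⁻¹
[CO2*] = KH · pCO2 = 3.802×10^-2 × 1.10×10^4×10^-6 atm = 4.18×10^-4 mol/kg

[CO2*] = 418 μmol/kg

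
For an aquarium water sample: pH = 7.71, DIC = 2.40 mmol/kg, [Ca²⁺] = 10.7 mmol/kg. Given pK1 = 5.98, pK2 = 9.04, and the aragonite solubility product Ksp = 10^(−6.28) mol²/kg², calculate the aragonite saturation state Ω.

α₂ = 1 / (1 + [H⁺]/K2 + [H⁺]²/(K1K2)) = 1 / (1 + 10^+1.33 + 10^-0.40)
   = 1 / (1 + 21.380 + 0.39811) = 1/22.778 = 0.04390
[CO3²⁻] = α₂ × DIC = 0.04390 × 2.40 = 0.1054 mmol/kg
Ksp = 10^(−6.28) = 5.248×10^-7
Ω = [Ca²⁺][CO3²⁻]/Ksp = (10.7×10^-3)(1.054×10^-4) / 5.248×10^-7 = 2.15

Ω = 2.15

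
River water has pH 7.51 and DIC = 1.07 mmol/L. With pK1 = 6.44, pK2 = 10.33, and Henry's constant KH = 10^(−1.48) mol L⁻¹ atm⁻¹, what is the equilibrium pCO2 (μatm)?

pCO2 = 2530 μatm

α₀ = 1 / (1 + K1/[H⁺] + K1K2/[H⁺]²) = 1 / (1 + 10^+1.07 + 10^-1.75)
   = 1 / (1 + 11.749 + 0.017783) = 1/12.767 = 0.07833
[CO2*] = α₀ × DIC = 0.07833 × 1.07 = 0.08381 mmol/L
pCO2 = [CO2*]/KH = 8.381×10^-5 / 3.311×10^-2 = 2530 μatm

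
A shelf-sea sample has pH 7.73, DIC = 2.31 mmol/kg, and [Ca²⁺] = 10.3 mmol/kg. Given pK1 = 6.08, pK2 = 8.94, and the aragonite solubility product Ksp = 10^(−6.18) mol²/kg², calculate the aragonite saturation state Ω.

α₂ = 1 / (1 + [H⁺]/K2 + [H⁺]²/(K1K2)) = 1 / (1 + 10^+1.21 + 10^-0.44)
   = 1 / (1 + 16.218 + 0.36308) = 1/17.581 = 0.05688
[CO3²⁻] = α₂ × DIC = 0.05688 × 2.31 = 0.1314 mmol/kg
Ksp = 10^(−6.18) = 6.607×10^-7
Ω = [Ca²⁺][CO3²⁻]/Ksp = (10.3×10^-3)(1.314×10^-4) / 6.607×10^-7 = 2.05

Ω = 2.05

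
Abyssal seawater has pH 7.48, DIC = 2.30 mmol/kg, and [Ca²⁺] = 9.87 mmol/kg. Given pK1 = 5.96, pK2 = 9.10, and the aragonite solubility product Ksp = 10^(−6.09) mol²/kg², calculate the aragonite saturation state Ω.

Ω = 0.636

α₂ = 1 / (1 + [H⁺]/K2 + [H⁺]²/(K1K2)) = 1 / (1 + 10^+1.62 + 10^+0.10)
   = 1 / (1 + 41.687 + 1.2589) = 1/43.946 = 0.02276
[CO3²⁻] = α₂ × DIC = 0.02276 × 2.30 = 0.05234 mmol/kg
Ksp = 10^(−6.09) = 8.128×10^-7
Ω = [Ca²⁺][CO3²⁻]/Ksp = (9.87×10^-3)(5.234×10^-5) / 8.128×10^-7 = 0.636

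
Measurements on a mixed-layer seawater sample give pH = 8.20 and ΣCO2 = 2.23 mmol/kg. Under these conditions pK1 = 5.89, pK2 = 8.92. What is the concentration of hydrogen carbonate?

[HCO3⁻] = 1.87 mmol/kg

α₁ = 1 / (1 + [H⁺]/K1 + K2/[H⁺]) = 1 / (1 + 10^-2.31 + 10^-0.72)
   = 1 / (1 + 0.0048978 + 0.19055) = 1/1.1954 = 0.8365
[HCO3⁻] = α₁ × DIC = 0.8365 × 2.23 = 1.87 mmol/kg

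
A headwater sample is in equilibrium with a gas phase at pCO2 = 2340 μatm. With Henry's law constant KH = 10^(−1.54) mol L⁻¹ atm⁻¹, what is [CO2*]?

[CO2*] = 67.5 μmol/L

KH = 10^(−1.54) = 2.884×10^-2 mol L⁻¹ atm⁻¹
[CO2*] = KH · pCO2 = 2.884×10^-2 × 2340×10^-6 atm = 6.75×10^-5 mol/L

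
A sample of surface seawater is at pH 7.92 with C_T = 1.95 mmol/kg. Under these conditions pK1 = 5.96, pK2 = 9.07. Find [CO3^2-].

α₂ = 1 / (1 + [H⁺]/K2 + [H⁺]²/(K1K2)) = 1 / (1 + 10^+1.15 + 10^-0.81)
   = 1 / (1 + 14.125 + 0.15488) = 1/15.280 = 0.06544
[CO3²⁻] = α₂ × DIC = 0.06544 × 1.95 = 0.128 mmol/kg

[CO3²⁻] = 0.128 mmol/kg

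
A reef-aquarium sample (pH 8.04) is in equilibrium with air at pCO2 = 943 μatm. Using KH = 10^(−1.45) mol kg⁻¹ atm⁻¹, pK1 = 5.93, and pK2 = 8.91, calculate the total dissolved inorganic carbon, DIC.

DIC = 4.93 mmol/kg

[CO2*] = KH · pCO2 = 10^(−1.45) × 943×10^-6 = 3.346×10^-5 mol/kg
α₀ = 1/(1 + K1/[H⁺] + K1K2/[H⁺]²) = 1/(1 + 10^+2.11 + 10^+1.24) = 0.006793
DIC = [CO2*]/α₀ = 3.346×10^-5 / 0.006793 = 4.93 mmol/kg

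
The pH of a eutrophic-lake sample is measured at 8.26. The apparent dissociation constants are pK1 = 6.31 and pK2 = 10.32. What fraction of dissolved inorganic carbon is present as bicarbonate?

α₁ = 1 / (1 + [H⁺]/K1 + K2/[H⁺]) = 1 / (1 + 10^-1.95 + 10^-2.06)
   = 1 / (1 + 0.011220 + 0.0087096) = 1/1.0199 = 0.9805

α₁ = 0.980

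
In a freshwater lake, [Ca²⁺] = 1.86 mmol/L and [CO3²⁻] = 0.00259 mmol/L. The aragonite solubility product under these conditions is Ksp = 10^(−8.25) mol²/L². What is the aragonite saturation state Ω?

Ω = 0.857

Ksp = 10^(−8.25) = 5.623×10^-9
Ω = [Ca²⁺][CO3²⁻]/Ksp = (1.86×10^-3)(0.00259×10^-3) / 5.623×10^-9 = 0.857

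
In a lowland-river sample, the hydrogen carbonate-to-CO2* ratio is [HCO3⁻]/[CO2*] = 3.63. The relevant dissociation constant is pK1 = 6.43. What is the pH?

pH = 6.99

From K1 = [H⁺][HCO3⁻]/[CO2*]:  pH = pK1 + log₁₀([HCO3⁻]/[CO2*])
log₁₀(3.63) = +0.560
pH = 6.43 + (+0.560) = 6.99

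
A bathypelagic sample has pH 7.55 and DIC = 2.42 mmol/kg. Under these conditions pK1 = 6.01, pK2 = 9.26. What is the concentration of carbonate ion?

[CO3²⁻] = 0.0450 mmol/kg

α₂ = 1 / (1 + [H⁺]/K2 + [H⁺]²/(K1K2)) = 1 / (1 + 10^+1.71 + 10^+0.17)
   = 1 / (1 + 51.286 + 1.4791) = 1/53.765 = 0.01860
[CO3²⁻] = α₂ × DIC = 0.01860 × 2.42 = 0.0450 mmol/kg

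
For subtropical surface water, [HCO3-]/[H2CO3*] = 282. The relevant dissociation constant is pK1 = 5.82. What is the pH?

From K1 = [H⁺][HCO3-]/[H2CO3*]:  pH = pK1 + log₁₀([HCO3-]/[H2CO3*])
log₁₀(282) = +2.450
pH = 5.82 + (+2.450) = 8.27

pH = 8.27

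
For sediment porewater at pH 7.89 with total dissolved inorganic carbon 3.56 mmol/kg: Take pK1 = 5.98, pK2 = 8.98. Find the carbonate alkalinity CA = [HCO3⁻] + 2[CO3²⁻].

CA = 3.78 mmol/kg

CA = [HCO3⁻] + 2[CO3²⁻] = (α₁ + 2α₂)·DIC
At pH 7.89: [H⁺]/K1 = 10^-1.91 = 0.012303, K2/[H⁺] = 10^-1.09 = 0.081283
α₁ = 1/(1 + 0.012303 + 0.081283) = 1/1.0936 = 0.9144; α₂ = α₁·K2/[H⁺] = 0.07433
α₁ + 2α₂ = 1.0631
CA = 1.0631 × 3.56 = 3.78 mmol/kg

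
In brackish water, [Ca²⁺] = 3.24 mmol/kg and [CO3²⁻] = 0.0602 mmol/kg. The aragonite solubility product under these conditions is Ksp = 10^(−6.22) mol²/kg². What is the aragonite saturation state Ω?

Ksp = 10^(−6.22) = 6.026×10^-7
Ω = [Ca²⁺][CO3²⁻]/Ksp = (3.24×10^-3)(0.0602×10^-3) / 6.026×10^-7 = 0.324

Ω = 0.324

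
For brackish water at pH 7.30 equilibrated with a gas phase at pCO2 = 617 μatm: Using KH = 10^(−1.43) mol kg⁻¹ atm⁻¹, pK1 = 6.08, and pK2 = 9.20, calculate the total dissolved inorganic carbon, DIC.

[CO2*] = KH · pCO2 = 10^(−1.43) × 617×10^-6 = 2.292×10^-5 mol/kg
α₀ = 1/(1 + K1/[H⁺] + K1K2/[H⁺]²) = 1/(1 + 10^+1.22 + 10^-0.68) = 0.05616
DIC = [CO2*]/α₀ = 2.292×10^-5 / 0.05616 = 0.408 mmol/kg

DIC = 0.408 mmol/kg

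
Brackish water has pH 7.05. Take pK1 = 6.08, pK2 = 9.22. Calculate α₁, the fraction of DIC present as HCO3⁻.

α₁ = 1 / (1 + [H⁺]/K1 + K2/[H⁺]) = 1 / (1 + 10^-0.97 + 10^-2.17)
   = 1 / (1 + 0.10715 + 0.0067608) = 1/1.1139 = 0.8977

α₁ = 0.898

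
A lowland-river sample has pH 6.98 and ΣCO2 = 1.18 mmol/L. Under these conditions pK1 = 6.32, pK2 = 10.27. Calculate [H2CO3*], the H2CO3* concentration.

α₀ = 1 / (1 + K1/[H⁺] + K1K2/[H⁺]²) = 1 / (1 + 10^+0.66 + 10^-2.63)
   = 1 / (1 + 4.5709 + 0.0023442) = 1/5.5732 = 0.1794
[CO2*] = α₀ × DIC = 0.1794 × 1.18 = 0.212 mmol/L

[CO2*] = 0.212 mmol/L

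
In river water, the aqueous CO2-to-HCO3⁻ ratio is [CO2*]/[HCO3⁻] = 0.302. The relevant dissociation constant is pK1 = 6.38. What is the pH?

pH = 6.90

From K1 = [H⁺][HCO3⁻]/[CO2*]:  pH = pK1 − log₁₀([CO2*]/[HCO3⁻])
log₁₀(0.302) = -0.520
pH = 6.38 − (-0.520) = 6.90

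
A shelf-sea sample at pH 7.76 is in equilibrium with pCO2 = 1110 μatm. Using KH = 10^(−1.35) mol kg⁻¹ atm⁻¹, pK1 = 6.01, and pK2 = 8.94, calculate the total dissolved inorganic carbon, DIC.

DIC = 3.02 mmol/kg

[CO2*] = KH · pCO2 = 10^(−1.35) × 1110×10^-6 = 4.958×10^-5 mol/kg
α₀ = 1/(1 + K1/[H⁺] + K1K2/[H⁺]²) = 1/(1 + 10^+1.75 + 10^+0.57) = 0.01641
DIC = [CO2*]/α₀ = 4.958×10^-5 / 0.01641 = 3.02 mmol/kg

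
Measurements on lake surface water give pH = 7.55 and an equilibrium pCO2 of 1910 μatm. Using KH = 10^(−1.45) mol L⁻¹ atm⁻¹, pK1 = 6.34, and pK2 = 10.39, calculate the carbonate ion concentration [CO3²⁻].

[CO3²⁻] = 1.59 μmol/L

[CO2*] = KH · pCO2 = 10^(−1.45) × 1910×10^-6 = 6.777×10^-5 mol/L
α₀ = 1/(1 + K1/[H⁺] + K1K2/[H⁺]²) = 1/(1 + 10^+1.21 + 10^-1.63) = 0.05800
DIC = [CO2*]/α₀ = 6.777×10^-5 / 0.05800 = 1.168 mmol/L
[CO3²⁻] = α₂·DIC; α₂ = 0.001360, so [CO3²⁻] = 0.001360 × 1.168 = 0.00159 mmol/L = 1.59 μmol/L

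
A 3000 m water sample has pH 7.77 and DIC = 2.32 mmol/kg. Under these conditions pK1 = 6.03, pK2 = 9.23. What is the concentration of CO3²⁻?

[CO3²⁻] = 0.0764 mmol/kg

α₂ = 1 / (1 + [H⁺]/K2 + [H⁺]²/(K1K2)) = 1 / (1 + 10^+1.46 + 10^-0.28)
   = 1 / (1 + 28.840 + 0.52481) = 1/30.365 = 0.03293
[CO3²⁻] = α₂ × DIC = 0.03293 × 2.32 = 0.0764 mmol/kg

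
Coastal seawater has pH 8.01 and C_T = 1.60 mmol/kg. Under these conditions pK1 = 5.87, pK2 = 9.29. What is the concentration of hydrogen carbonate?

α₁ = 1 / (1 + [H⁺]/K1 + K2/[H⁺]) = 1 / (1 + 10^-2.14 + 10^-1.28)
   = 1 / (1 + 0.0072444 + 0.052481) = 1/1.0597 = 0.9436
[HCO3⁻] = α₁ × DIC = 0.9436 × 1.60 = 1.51 mmol/kg

[HCO3⁻] = 1.51 mmol/kg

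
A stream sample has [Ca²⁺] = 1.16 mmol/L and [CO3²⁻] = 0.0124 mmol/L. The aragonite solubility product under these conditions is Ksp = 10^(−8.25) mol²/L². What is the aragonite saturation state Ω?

Ω = 2.56

Ksp = 10^(−8.25) = 5.623×10^-9
Ω = [Ca²⁺][CO3²⁻]/Ksp = (1.16×10^-3)(0.0124×10^-3) / 5.623×10^-9 = 2.56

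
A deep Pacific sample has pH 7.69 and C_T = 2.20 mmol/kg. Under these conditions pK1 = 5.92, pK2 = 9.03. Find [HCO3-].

[HCO3⁻] = 2.07 mmol/kg

α₁ = 1 / (1 + [H⁺]/K1 + K2/[H⁺]) = 1 / (1 + 10^-1.77 + 10^-1.34)
   = 1 / (1 + 0.016982 + 0.045709) = 1/1.0627 = 0.9410
[HCO3⁻] = α₁ × DIC = 0.9410 × 2.20 = 2.07 mmol/kg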